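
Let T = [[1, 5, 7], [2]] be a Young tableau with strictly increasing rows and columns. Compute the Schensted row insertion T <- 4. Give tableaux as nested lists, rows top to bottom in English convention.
In row 1, 4 replaces 5 (the leftmost entry greater than 4); 5 is bumped to row 2. 5 is appended to row 2. The new tableau is [[1, 4, 7], [2, 5]].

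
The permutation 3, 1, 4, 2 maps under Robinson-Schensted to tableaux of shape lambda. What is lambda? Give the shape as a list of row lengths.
Row-insert each entry into an empty tableau.

After inserting 3: P = [[3]].
After inserting 1: P = [[1], [3]].
After inserting 4: P = [[1, 4], [3]].
After inserting 2: P = [[1, 2], [3, 4]].

The final insertion tableau P = [[1, 2], [3, 4]] has shape [2, 2].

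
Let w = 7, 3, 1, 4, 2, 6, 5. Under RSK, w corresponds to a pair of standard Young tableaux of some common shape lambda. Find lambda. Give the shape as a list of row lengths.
[3, 3, 1]

Row-insert each entry into an empty tableau.

After inserting 7: P = [[7]].
After inserting 3: P = [[3], [7]].
After inserting 1: P = [[1], [3], [7]].
After inserting 4: P = [[1, 4], [3], [7]].
After inserting 2: P = [[1, 2], [3, 4], [7]].
After inserting 6: P = [[1, 2, 6], [3, 4], [7]].
After inserting 5: P = [[1, 2, 5], [3, 4, 6], [7]].

The final insertion tableau P = [[1, 2, 5], [3, 4, 6], [7]] has shape [3, 3, 1].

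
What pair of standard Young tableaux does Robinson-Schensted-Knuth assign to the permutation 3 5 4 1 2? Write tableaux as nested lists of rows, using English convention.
Insert each entry of the permutation into P by Schensted row insertion, recording in Q the position of each new cell.

Insert 3: appended to row 1. P = [[3]], Q = [[1]].
Insert 5: appended to row 1. P = [[3, 5]], Q = [[1, 2]].
Insert 4: 4 bumps 5 from row 1; 5 starts row 2. P = [[3, 4], [5]], Q = [[1, 2], [3]].
Insert 1: 1 bumps 3 from row 1; 3 bumps 5 from row 2; 5 starts row 3. P = [[1, 4], [3], [5]], Q = [[1, 2], [3], [4]].
Insert 2: 2 bumps 4 from row 1; 4 appends to row 2. P = [[1, 2], [3, 4], [5]], Q = [[1, 2], [3, 5], [4]].

So P = [[1, 2], [3, 4], [5]], Q = [[1, 2], [3, 5], [4]].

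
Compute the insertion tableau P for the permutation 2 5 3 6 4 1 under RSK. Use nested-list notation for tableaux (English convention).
P = [[1, 3, 4], [2, 6], [5]]

Insert 2: appended to row 1. P = [[2]].
Insert 5: appended to row 1. P = [[2, 5]].
Insert 3: 3 bumps 5 from row 1; 5 starts row 2. P = [[2, 3], [5]].
Insert 6: appended to row 1. P = [[2, 3, 6], [5]].
Insert 4: 4 bumps 6 from row 1; 6 appends to row 2. P = [[2, 3, 4], [5, 6]].
Insert 1: 1 bumps 2 from row 1; 2 bumps 5 from row 2; 5 starts row 3. P = [[1, 3, 4], [2, 6], [5]].

So P = [[1, 3, 4], [2, 6], [5]].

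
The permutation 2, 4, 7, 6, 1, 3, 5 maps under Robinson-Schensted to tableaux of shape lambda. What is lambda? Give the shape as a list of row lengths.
Row-insert each entry into an empty tableau.

After inserting 2: P = [[2]].
After inserting 4: P = [[2, 4]].
After inserting 7: P = [[2, 4, 7]].
After inserting 6: P = [[2, 4, 6], [7]].
After inserting 1: P = [[1, 4, 6], [2], [7]].
After inserting 3: P = [[1, 3, 6], [2, 4], [7]].
After inserting 5: P = [[1, 3, 5], [2, 4, 6], [7]].

The final insertion tableau P = [[1, 3, 5], [2, 4, 6], [7]] has shape [3, 3, 1].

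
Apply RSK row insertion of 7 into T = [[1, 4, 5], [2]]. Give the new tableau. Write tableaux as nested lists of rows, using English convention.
7 is larger than every entry of row 1, so it is appended to row 1. The new tableau is [[1, 4, 5, 7], [2]].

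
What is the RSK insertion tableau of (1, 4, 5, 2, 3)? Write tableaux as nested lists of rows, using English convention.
Insert 1: appended to row 1. P = [[1]].
Insert 4: appended to row 1. P = [[1, 4]].
Insert 5: appended to row 1. P = [[1, 4, 5]].
Insert 2: 2 bumps 4 from row 1; 4 starts row 2. P = [[1, 2, 5], [4]].
Insert 3: 3 bumps 5 from row 1; 5 appends to row 2. P = [[1, 2, 3], [4, 5]].

So P = [[1, 2, 3], [4, 5]].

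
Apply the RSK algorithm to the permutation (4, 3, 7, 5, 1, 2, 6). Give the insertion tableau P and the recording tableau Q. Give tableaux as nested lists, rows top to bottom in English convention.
Insert each entry of the permutation into P by Schensted row insertion, recording in Q the position of each new cell.

Insert 4: appended to row 1. P = [[4]], Q = [[1]].
Insert 3: 3 bumps 4 from row 1; 4 starts row 2. P = [[3], [4]], Q = [[1], [2]].
Insert 7: appended to row 1. P = [[3, 7], [4]], Q = [[1, 3], [2]].
Insert 5: 5 bumps 7 from row 1; 7 appends to row 2. P = [[3, 5], [4, 7]], Q = [[1, 3], [2, 4]].
Insert 1: 1 bumps 3 from row 1; 3 bumps 4 from row 2; 4 starts row 3. P = [[1, 5], [3, 7], [4]], Q = [[1, 3], [2, 4], [5]].
Insert 2: 2 bumps 5 from row 1; 5 bumps 7 from row 2; 7 appends to row 3. P = [[1, 2], [3, 5], [4, 7]], Q = [[1, 3], [2, 4], [5, 6]].
Insert 6: appended to row 1. P = [[1, 2, 6], [3, 5], [4, 7]], Q = [[1, 3, 7], [2, 4], [5, 6]].

So P = [[1, 2, 6], [3, 5], [4, 7]], Q = [[1, 3, 7], [2, 4], [5, 6]].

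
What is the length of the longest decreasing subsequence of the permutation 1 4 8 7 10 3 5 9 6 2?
4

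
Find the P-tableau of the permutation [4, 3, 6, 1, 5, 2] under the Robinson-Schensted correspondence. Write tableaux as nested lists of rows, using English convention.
P = [[1, 2], [3, 5], [4, 6]]

Insert 4: appended to row 1. P = [[4]].
Insert 3: 3 bumps 4 from row 1; 4 starts row 2. P = [[3], [4]].
Insert 6: appended to row 1. P = [[3, 6], [4]].
Insert 1: 1 bumps 3 from row 1; 3 bumps 4 from row 2; 4 starts row 3. P = [[1, 6], [3], [4]].
Insert 5: 5 bumps 6 from row 1; 6 appends to row 2. P = [[1, 5], [3, 6], [4]].
Insert 2: 2 bumps 5 from row 1; 5 bumps 6 from row 2; 6 appends to row 3. P = [[1, 2], [3, 5], [4, 6]].

So P = [[1, 2], [3, 5], [4, 6]].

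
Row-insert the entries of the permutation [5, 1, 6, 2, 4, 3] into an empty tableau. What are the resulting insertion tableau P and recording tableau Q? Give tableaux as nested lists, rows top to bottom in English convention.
Insert each entry of the permutation into P by Schensted row insertion, recording in Q the position of each new cell.

Insert 5: appended to row 1. P = [[5]].
Insert 1: 1 bumps 5 from row 1; 5 starts row 2. P = [[1], [5]].
Insert 6: appended to row 1. P = [[1, 6], [5]].
Insert 2: 2 bumps 6 from row 1; 6 appends to row 2. P = [[1, 2], [5, 6]].
Insert 4: appended to row 1. P = [[1, 2, 4], [5, 6]].
Insert 3: 3 bumps 4 from row 1; 4 bumps 5 from row 2; 5 starts row 3. P = [[1, 2, 3], [4, 6], [5]].

So P = [[1, 2, 3], [4, 6], [5]], Q = [[1, 3, 5], [2, 4], [6]].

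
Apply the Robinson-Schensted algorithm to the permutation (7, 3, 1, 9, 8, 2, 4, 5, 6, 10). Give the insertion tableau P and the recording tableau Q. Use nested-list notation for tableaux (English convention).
Insert each entry of the permutation into P by Schensted row insertion, recording in Q the position of each new cell.

After inserting 7: P = [[7]].
After inserting 3: P = [[3], [7]].
After inserting 1: P = [[1], [3], [7]].
After inserting 9: P = [[1, 9], [3], [7]].
After inserting 8: P = [[1, 8], [3, 9], [7]].
After inserting 2: P = [[1, 2], [3, 8], [7, 9]].
After inserting 4: P = [[1, 2, 4], [3, 8], [7, 9]].
After inserting 5: P = [[1, 2, 4, 5], [3, 8], [7, 9]].
After inserting 6: P = [[1, 2, 4, 5, 6], [3, 8], [7, 9]].
After inserting 10: P = [[1, 2, 4, 5, 6, 10], [3, 8], [7, 9]].

So P = [[1, 2, 4, 5, 6, 10], [3, 8], [7, 9]], Q = [[1, 4, 7, 8, 9, 10], [2, 5], [3, 6]].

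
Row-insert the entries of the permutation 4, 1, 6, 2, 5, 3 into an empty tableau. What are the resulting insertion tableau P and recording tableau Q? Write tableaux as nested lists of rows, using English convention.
Insert each entry of the permutation into P by Schensted row insertion, recording in Q the position of each new cell.

After inserting 4: P = [[4]].
After inserting 1: P = [[1], [4]].
After inserting 6: P = [[1, 6], [4]].
After inserting 2: P = [[1, 2], [4, 6]].
After inserting 5: P = [[1, 2, 5], [4, 6]].
After inserting 3: P = [[1, 2, 3], [4, 5], [6]].

So P = [[1, 2, 3], [4, 5], [6]], Q = [[1, 3, 5], [2, 4], [6]].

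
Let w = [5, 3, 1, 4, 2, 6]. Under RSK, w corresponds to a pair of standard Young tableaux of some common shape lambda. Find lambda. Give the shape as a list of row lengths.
[3, 2, 1]

RSK row insertion gives P = [[1, 2, 6], [3, 4], [5]], which has shape [3, 2, 1].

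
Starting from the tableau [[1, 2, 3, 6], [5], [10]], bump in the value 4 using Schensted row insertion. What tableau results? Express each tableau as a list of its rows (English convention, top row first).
[[1, 2, 3, 4], [5, 6], [10]]

In row 1, 4 replaces 6 (the leftmost entry greater than 4); 6 is bumped to row 2. 6 is appended to row 2. The new tableau is [[1, 2, 3, 4], [5, 6], [10]].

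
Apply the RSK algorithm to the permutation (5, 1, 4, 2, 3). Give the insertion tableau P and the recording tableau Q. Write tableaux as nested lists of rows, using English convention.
P = [[1, 2, 3], [4], [5]], Q = [[1, 3, 5], [2], [4]]

Insert each entry of the permutation into P by Schensted row insertion, recording in Q the position of each new cell.

Insert 5: appended to row 1. P = [[5]], Q = [[1]].
Insert 1: 1 bumps 5 from row 1; 5 starts row 2. P = [[1], [5]], Q = [[1], [2]].
Insert 4: appended to row 1. P = [[1, 4], [5]], Q = [[1, 3], [2]].
Insert 2: 2 bumps 4 from row 1; 4 bumps 5 from row 2; 5 starts row 3. P = [[1, 2], [4], [5]], Q = [[1, 3], [2], [4]].
Insert 3: appended to row 1. P = [[1, 2, 3], [4], [5]], Q = [[1, 3, 5], [2], [4]].

So P = [[1, 2, 3], [4], [5]], Q = [[1, 3, 5], [2], [4]].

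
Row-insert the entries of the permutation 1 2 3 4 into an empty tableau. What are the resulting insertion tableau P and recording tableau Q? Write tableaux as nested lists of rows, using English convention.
Insert each entry of the permutation into P by Schensted row insertion, recording in Q the position of each new cell.

Insert 1: appended to row 1. P = [[1]].
Insert 2: appended to row 1. P = [[1, 2]].
Insert 3: appended to row 1. P = [[1, 2, 3]].
Insert 4: appended to row 1. P = [[1, 2, 3, 4]].

So P = [[1, 2, 3, 4]], Q = [[1, 2, 3, 4]].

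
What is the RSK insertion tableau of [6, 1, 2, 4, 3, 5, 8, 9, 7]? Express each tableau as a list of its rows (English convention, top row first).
P = [[1, 2, 3, 5, 7, 9], [4, 8], [6]]

Insert 6: appended to row 1. P = [[6]].
Insert 1: 1 bumps 6 from row 1; 6 starts row 2. P = [[1], [6]].
Insert 2: appended to row 1. P = [[1, 2], [6]].
Insert 4: appended to row 1. P = [[1, 2, 4], [6]].
Insert 3: 3 bumps 4 from row 1; 4 bumps 6 from row 2; 6 starts row 3. P = [[1, 2, 3], [4], [6]].
Insert 5: appended to row 1. P = [[1, 2, 3, 5], [4], [6]].
Insert 8: appended to row 1. P = [[1, 2, 3, 5, 8], [4], [6]].
Insert 9: appended to row 1. P = [[1, 2, 3, 5, 8, 9], [4], [6]].
Insert 7: 7 bumps 8 from row 1; 8 appends to row 2. P = [[1, 2, 3, 5, 7, 9], [4, 8], [6]].

So P = [[1, 2, 3, 5, 7, 9], [4, 8], [6]].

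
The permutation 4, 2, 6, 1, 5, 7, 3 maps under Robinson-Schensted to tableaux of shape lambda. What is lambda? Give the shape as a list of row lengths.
Row-insert each entry into an empty tableau.

After inserting 4: P = [[4]].
After inserting 2: P = [[2], [4]].
After inserting 6: P = [[2, 6], [4]].
After inserting 1: P = [[1, 6], [2], [4]].
After inserting 5: P = [[1, 5], [2, 6], [4]].
After inserting 7: P = [[1, 5, 7], [2, 6], [4]].
After inserting 3: P = [[1, 3, 7], [2, 5], [4, 6]].

The final insertion tableau P = [[1, 3, 7], [2, 5], [4, 6]] has shape [3, 2, 2].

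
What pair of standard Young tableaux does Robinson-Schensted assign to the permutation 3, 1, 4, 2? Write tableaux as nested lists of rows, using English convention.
P = [[1, 2], [3, 4]], Q = [[1, 3], [2, 4]]

Insert each entry of the permutation into P by Schensted row insertion, recording in Q the position of each new cell.

Insert 3: appended to row 1. P = [[3]].
Insert 1: 1 bumps 3 from row 1; 3 starts row 2. P = [[1], [3]].
Insert 4: appended to row 1. P = [[1, 4], [3]].
Insert 2: 2 bumps 4 from row 1; 4 appends to row 2. P = [[1, 2], [3, 4]].

So P = [[1, 2], [3, 4]], Q = [[1, 3], [2, 4]].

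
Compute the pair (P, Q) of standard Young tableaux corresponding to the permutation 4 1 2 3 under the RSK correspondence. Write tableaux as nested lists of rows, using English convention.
Insert each entry of the permutation into P by Schensted row insertion, recording in Q the position of each new cell.

Insert 4: appended to row 1. P = [[4]], Q = [[1]].
Insert 1: 1 bumps 4 from row 1; 4 starts row 2. P = [[1], [4]], Q = [[1], [2]].
Insert 2: appended to row 1. P = [[1, 2], [4]], Q = [[1, 3], [2]].
Insert 3: appended to row 1. P = [[1, 2, 3], [4]], Q = [[1, 3, 4], [2]].

So P = [[1, 2, 3], [4]], Q = [[1, 3, 4], [2]].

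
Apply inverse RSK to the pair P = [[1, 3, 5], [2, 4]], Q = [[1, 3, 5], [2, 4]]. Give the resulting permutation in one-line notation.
Reverse RSK: for i = n, n-1, ..., 1, locate i in Q, remove the corresponding corner cell from P, and reverse-bump its entry up through P; the value ejected from row 1 is w(i).

So w = 2 1 4 3 5.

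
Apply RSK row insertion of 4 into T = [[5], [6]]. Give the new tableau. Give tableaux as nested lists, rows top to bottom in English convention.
In row 1, 4 replaces 5 (the leftmost entry greater than 4); 5 is bumped to row 2. In row 2, 5 replaces 6 (the leftmost entry greater than 5); 6 is bumped to row 3. 6 starts a new row 3. The new tableau is [[4], [5], [6]].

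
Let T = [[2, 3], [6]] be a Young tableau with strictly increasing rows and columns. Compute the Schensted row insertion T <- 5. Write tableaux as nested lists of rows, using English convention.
[[2, 3, 5], [6]]

5 is larger than every entry of row 1, so it is appended to row 1. The new tableau is [[2, 3, 5], [6]].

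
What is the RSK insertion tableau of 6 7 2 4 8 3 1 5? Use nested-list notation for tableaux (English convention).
Insert 6: appended to row 1. P = [[6]].
Insert 7: appended to row 1. P = [[6, 7]].
Insert 2: 2 bumps 6 from row 1; 6 starts row 2. P = [[2, 7], [6]].
Insert 4: 4 bumps 7 from row 1; 7 appends to row 2. P = [[2, 4], [6, 7]].
Insert 8: appended to row 1. P = [[2, 4, 8], [6, 7]].
Insert 3: 3 bumps 4 from row 1; 4 bumps 6 from row 2; 6 starts row 3. P = [[2, 3, 8], [4, 7], [6]].
Insert 1: 1 bumps 2 from row 1; 2 bumps 4 from row 2; 4 bumps 6 from row 3; 6 starts row 4. P = [[1, 3, 8], [2, 7], [4], [6]].
Insert 5: 5 bumps 8 from row 1; 8 appends to row 2. P = [[1, 3, 5], [2, 7, 8], [4], [6]].

So P = [[1, 3, 5], [2, 7, 8], [4], [6]].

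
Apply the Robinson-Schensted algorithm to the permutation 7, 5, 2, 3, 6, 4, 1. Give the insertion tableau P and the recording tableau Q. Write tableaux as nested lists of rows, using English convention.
Insert each entry of the permutation into P by Schensted row insertion, recording in Q the position of each new cell.

Insert 7: appended to row 1. P = [[7]], Q = [[1]].
Insert 5: 5 bumps 7 from row 1; 7 starts row 2. P = [[5], [7]], Q = [[1], [2]].
Insert 2: 2 bumps 5 from row 1; 5 bumps 7 from row 2; 7 starts row 3. P = [[2], [5], [7]], Q = [[1], [2], [3]].
Insert 3: appended to row 1. P = [[2, 3], [5], [7]], Q = [[1, 4], [2], [3]].
Insert 6: appended to row 1. P = [[2, 3, 6], [5], [7]], Q = [[1, 4, 5], [2], [3]].
Insert 4: 4 bumps 6 from row 1; 6 appends to row 2. P = [[2, 3, 4], [5, 6], [7]], Q = [[1, 4, 5], [2, 6], [3]].
Insert 1: 1 bumps 2 from row 1; 2 bumps 5 from row 2; 5 bumps 7 from row 3; 7 starts row 4. P = [[1, 3, 4], [2, 6], [5], [7]], Q = [[1, 4, 5], [2, 6], [3], [7]].

So P = [[1, 3, 4], [2, 6], [5], [7]], Q = [[1, 4, 5], [2, 6], [3], [7]].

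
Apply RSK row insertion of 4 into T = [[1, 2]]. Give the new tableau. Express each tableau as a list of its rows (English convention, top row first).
4 is larger than every entry of row 1, so it is appended to row 1. The new tableau is [[1, 2, 4]].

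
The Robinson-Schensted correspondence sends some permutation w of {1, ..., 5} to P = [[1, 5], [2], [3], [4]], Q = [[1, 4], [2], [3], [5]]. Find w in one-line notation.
Reverse the RSK construction: for i from n down to 1, find the cell of Q containing i, remove the entry at that cell from P, and reverse-bump it up through P; the value ejected from row 1 is w(i).

Step i=5: Q has 5 at row 4, column 1; remove 4 from row 4 of P and reverse-bump: 4 enters row 3 and ejects 3; 3 enters row 2 and ejects 2; 2 enters row 1 and ejects 1. So w(5) = 1. P is now [[2, 5], [3], [4]].
Step i=4: Q has 4 at row 1, column 2; remove that cell from P, ejecting 5. So w(4) = 5. P is now [[2], [3], [4]].
Step i=3: Q has 3 at row 3, column 1; remove 4 from row 3 of P and reverse-bump: 4 enters row 2 and ejects 3; 3 enters row 1 and ejects 2. So w(3) = 2. P is now [[3], [4]].
Step i=2: Q has 2 at row 2, column 1; remove 4 from row 2 of P and reverse-bump: 4 enters row 1 and ejects 3. So w(2) = 3. P is now [[4]].
Step i=1: Q has 1 at row 1, column 1; remove that cell from P, ejecting 4. So w(1) = 4. P is now [].

So w = 4 3 2 5 1.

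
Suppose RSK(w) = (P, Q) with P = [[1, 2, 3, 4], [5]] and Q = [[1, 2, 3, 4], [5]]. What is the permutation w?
Reverse the RSK construction: for i from n down to 1, find the cell of Q containing i, remove the entry at that cell from P, and reverse-bump it up through P; the value ejected from row 1 is w(i).

Step i=5: Q has 5 at row 2, column 1; remove 5 from row 2 of P and reverse-bump: 5 enters row 1 and ejects 4. So w(5) = 4. P is now [[1, 2, 3, 5]].
Step i=4: Q has 4 at row 1, column 4; remove that cell from P, ejecting 5. So w(4) = 5. P is now [[1, 2, 3]].
Step i=3: Q has 3 at row 1, column 3; remove that cell from P, ejecting 3. So w(3) = 3. P is now [[1, 2]].
Step i=2: Q has 2 at row 1, column 2; remove that cell from P, ejecting 2. So w(2) = 2. P is now [[1]].
Step i=1: Q has 1 at row 1, column 1; remove that cell from P, ejecting 1. So w(1) = 1. P is now [].

So w = 1 2 3 5 4.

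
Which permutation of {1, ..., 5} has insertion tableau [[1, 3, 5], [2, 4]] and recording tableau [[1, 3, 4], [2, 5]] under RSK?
2 1 4 5 3

Reverse the RSK construction: for i from n down to 1, find the cell of Q containing i, remove the entry at that cell from P, and reverse-bump it up through P; the value ejected from row 1 is w(i).

Step i=5: Q has 5 at row 2, column 2; remove 4 from row 2 of P and reverse-bump: 4 enters row 1 and ejects 3. So w(5) = 3. P is now [[1, 4, 5], [2]].
Step i=4: Q has 4 at row 1, column 3; remove that cell from P, ejecting 5. So w(4) = 5. P is now [[1, 4], [2]].
Step i=3: Q has 3 at row 1, column 2; remove that cell from P, ejecting 4. So w(3) = 4. P is now [[1], [2]].
Step i=2: Q has 2 at row 2, column 1; remove 2 from row 2 of P and reverse-bump: 2 enters row 1 and ejects 1. So w(2) = 1. P is now [[2]].
Step i=1: Q has 1 at row 1, column 1; remove that cell from P, ejecting 2. So w(1) = 2. P is now [].

So w = 2 1 4 5 3.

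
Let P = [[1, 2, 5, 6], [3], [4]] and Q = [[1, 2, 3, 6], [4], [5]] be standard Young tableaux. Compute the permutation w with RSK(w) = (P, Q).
Reverse RSK: for i = n, n-1, ..., 1, locate i in Q, remove the corresponding corner cell from P, and reverse-bump its entry up through P; the value ejected from row 1 is w(i).

So w = 1 4 5 3 2 6.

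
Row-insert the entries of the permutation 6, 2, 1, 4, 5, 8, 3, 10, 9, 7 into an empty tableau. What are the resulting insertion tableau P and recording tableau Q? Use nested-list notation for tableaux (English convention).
Insert each entry of the permutation into P by Schensted row insertion, recording in Q the position of each new cell.

Insert 6: appended to row 1. P = [[6]], Q = [[1]].
Insert 2: 2 bumps 6 from row 1; 6 starts row 2. P = [[2], [6]], Q = [[1], [2]].
Insert 1: 1 bumps 2 from row 1; 2 bumps 6 from row 2; 6 starts row 3. P = [[1], [2], [6]], Q = [[1], [2], [3]].
Insert 4: appended to row 1. P = [[1, 4], [2], [6]], Q = [[1, 4], [2], [3]].
Insert 5: appended to row 1. P = [[1, 4, 5], [2], [6]], Q = [[1, 4, 5], [2], [3]].
Insert 8: appended to row 1. P = [[1, 4, 5, 8], [2], [6]], Q = [[1, 4, 5, 6], [2], [3]].
Insert 3: 3 bumps 4 from row 1; 4 appends to row 2. P = [[1, 3, 5, 8], [2, 4], [6]], Q = [[1, 4, 5, 6], [2, 7], [3]].
Insert 10: appended to row 1. P = [[1, 3, 5, 8, 10], [2, 4], [6]], Q = [[1, 4, 5, 6, 8], [2, 7], [3]].
Insert 9: 9 bumps 10 from row 1; 10 appends to row 2. P = [[1, 3, 5, 8, 9], [2, 4, 10], [6]], Q = [[1, 4, 5, 6, 8], [2, 7, 9], [3]].
Insert 7: 7 bumps 8 from row 1; 8 bumps 10 from row 2; 10 appends to row 3. P = [[1, 3, 5, 7, 9], [2, 4, 8], [6, 10]], Q = [[1, 4, 5, 6, 8], [2, 7, 9], [3, 10]].

So P = [[1, 3, 5, 7, 9], [2, 4, 8], [6, 10]], Q = [[1, 4, 5, 6, 8], [2, 7, 9], [3, 10]].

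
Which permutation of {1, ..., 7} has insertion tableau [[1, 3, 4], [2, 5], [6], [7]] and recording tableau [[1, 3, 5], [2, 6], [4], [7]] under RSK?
Reverse RSK: for i = n, n-1, ..., 1, locate i in Q, remove the corresponding corner cell from P, and reverse-bump its entry up through P; the value ejected from row 1 is w(i).

So w = 7 2 3 1 6 5 4.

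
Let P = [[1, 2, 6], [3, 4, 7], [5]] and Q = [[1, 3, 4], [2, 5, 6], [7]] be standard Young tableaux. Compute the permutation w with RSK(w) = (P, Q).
3 1 5 7 4 6 2

Reverse RSK: for i = n, n-1, ..., 1, locate i in Q, remove the corresponding corner cell from P, and reverse-bump its entry up through P; the value ejected from row 1 is w(i).

So w = 3 1 5 7 4 6 2.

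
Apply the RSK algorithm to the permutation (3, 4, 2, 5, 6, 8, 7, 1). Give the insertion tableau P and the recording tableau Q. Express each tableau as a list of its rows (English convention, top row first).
Insert each entry of the permutation into P by Schensted row insertion, recording in Q the position of each new cell.

Insert 3: appended to row 1. P = [[3]].
Insert 4: appended to row 1. P = [[3, 4]].
Insert 2: 2 bumps 3 from row 1; 3 starts row 2. P = [[2, 4], [3]].
Insert 5: appended to row 1. P = [[2, 4, 5], [3]].
Insert 6: appended to row 1. P = [[2, 4, 5, 6], [3]].
Insert 8: appended to row 1. P = [[2, 4, 5, 6, 8], [3]].
Insert 7: 7 bumps 8 from row 1; 8 appends to row 2. P = [[2, 4, 5, 6, 7], [3, 8]].
Insert 1: 1 bumps 2 from row 1; 2 bumps 3 from row 2; 3 starts row 3. P = [[1, 4, 5, 6, 7], [2, 8], [3]].

So P = [[1, 4, 5, 6, 7], [2, 8], [3]], Q = [[1, 2, 4, 5, 6], [3, 7], [8]].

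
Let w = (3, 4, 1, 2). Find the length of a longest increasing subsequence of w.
2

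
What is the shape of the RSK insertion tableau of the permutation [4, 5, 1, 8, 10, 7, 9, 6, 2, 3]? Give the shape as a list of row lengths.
RSK row insertion gives P = [[1, 2, 3, 9], [4, 5, 6], [7, 10], [8]], which has shape [4, 3, 2, 1].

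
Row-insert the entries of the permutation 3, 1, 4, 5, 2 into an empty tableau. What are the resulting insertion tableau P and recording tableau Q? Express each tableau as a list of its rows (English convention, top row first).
Insert each entry of the permutation into P by Schensted row insertion, recording in Q the position of each new cell.

Insert 3: appended to row 1. P = [[3]], Q = [[1]].
Insert 1: 1 bumps 3 from row 1; 3 starts row 2. P = [[1], [3]], Q = [[1], [2]].
Insert 4: appended to row 1. P = [[1, 4], [3]], Q = [[1, 3], [2]].
Insert 5: appended to row 1. P = [[1, 4, 5], [3]], Q = [[1, 3, 4], [2]].
Insert 2: 2 bumps 4 from row 1; 4 appends to row 2. P = [[1, 2, 5], [3, 4]], Q = [[1, 3, 4], [2, 5]].

So P = [[1, 2, 5], [3, 4]], Q = [[1, 3, 4], [2, 5]].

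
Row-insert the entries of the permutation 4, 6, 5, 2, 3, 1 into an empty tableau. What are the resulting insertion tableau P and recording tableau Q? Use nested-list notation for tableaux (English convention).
Insert each entry of the permutation into P by Schensted row insertion, recording in Q the position of each new cell.

Insert 4: appended to row 1. P = [[4]].
Insert 6: appended to row 1. P = [[4, 6]].
Insert 5: 5 bumps 6 from row 1; 6 starts row 2. P = [[4, 5], [6]].
Insert 2: 2 bumps 4 from row 1; 4 bumps 6 from row 2; 6 starts row 3. P = [[2, 5], [4], [6]].
Insert 3: 3 bumps 5 from row 1; 5 appends to row 2. P = [[2, 3], [4, 5], [6]].
Insert 1: 1 bumps 2 from row 1; 2 bumps 4 from row 2; 4 bumps 6 from row 3; 6 starts row 4. P = [[1, 3], [2, 5], [4], [6]].

So P = [[1, 3], [2, 5], [4], [6]], Q = [[1, 2], [3, 5], [4], [6]].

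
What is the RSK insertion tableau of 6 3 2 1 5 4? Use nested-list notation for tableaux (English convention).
Insert 6: appended to row 1. P = [[6]].
Insert 3: 3 bumps 6 from row 1; 6 starts row 2. P = [[3], [6]].
Insert 2: 2 bumps 3 from row 1; 3 bumps 6 from row 2; 6 starts row 3. P = [[2], [3], [6]].
Insert 1: 1 bumps 2 from row 1; 2 bumps 3 from row 2; 3 bumps 6 from row 3; 6 starts row 4. P = [[1], [2], [3], [6]].
Insert 5: appended to row 1. P = [[1, 5], [2], [3], [6]].
Insert 4: 4 bumps 5 from row 1; 5 appends to row 2. P = [[1, 4], [2, 5], [3], [6]].

So P = [[1, 4], [2, 5], [3], [6]].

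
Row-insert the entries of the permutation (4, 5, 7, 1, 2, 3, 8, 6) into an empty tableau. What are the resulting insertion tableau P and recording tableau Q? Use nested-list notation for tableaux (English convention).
P = [[1, 2, 3, 6], [4, 5, 7, 8]], Q = [[1, 2, 3, 7], [4, 5, 6, 8]]

Insert each entry of the permutation into P by Schensted row insertion, recording in Q the position of each new cell.

Insert 4: appended to row 1. P = [[4]], Q = [[1]].
Insert 5: appended to row 1. P = [[4, 5]], Q = [[1, 2]].
Insert 7: appended to row 1. P = [[4, 5, 7]], Q = [[1, 2, 3]].
Insert 1: 1 bumps 4 from row 1; 4 starts row 2. P = [[1, 5, 7], [4]], Q = [[1, 2, 3], [4]].
Insert 2: 2 bumps 5 from row 1; 5 appends to row 2. P = [[1, 2, 7], [4, 5]], Q = [[1, 2, 3], [4, 5]].
Insert 3: 3 bumps 7 from row 1; 7 appends to row 2. P = [[1, 2, 3], [4, 5, 7]], Q = [[1, 2, 3], [4, 5, 6]].
Insert 8: appended to row 1. P = [[1, 2, 3, 8], [4, 5, 7]], Q = [[1, 2, 3, 7], [4, 5, 6]].
Insert 6: 6 bumps 8 from row 1; 8 appends to row 2. P = [[1, 2, 3, 6], [4, 5, 7, 8]], Q = [[1, 2, 3, 7], [4, 5, 6, 8]].

So P = [[1, 2, 3, 6], [4, 5, 7, 8]], Q = [[1, 2, 3, 7], [4, 5, 6, 8]].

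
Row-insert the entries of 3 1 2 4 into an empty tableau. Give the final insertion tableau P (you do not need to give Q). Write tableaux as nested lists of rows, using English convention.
Insert 3: appended to row 1. P = [[3]].
Insert 1: 1 bumps 3 from row 1; 3 starts row 2. P = [[1], [3]].
Insert 2: appended to row 1. P = [[1, 2], [3]].
Insert 4: appended to row 1. P = [[1, 2, 4], [3]].

So P = [[1, 2, 4], [3]].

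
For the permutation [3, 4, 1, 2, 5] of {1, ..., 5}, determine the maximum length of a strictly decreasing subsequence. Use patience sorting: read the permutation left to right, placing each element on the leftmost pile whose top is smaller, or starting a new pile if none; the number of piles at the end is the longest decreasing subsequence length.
2

3: new pile. tops = [3]
4: onto pile 1 (replacing 3). tops = [4]
1: new pile. tops = [4, 1]
2: onto pile 2 (replacing 1). tops = [4, 2]
5: onto pile 1 (replacing 4). tops = [5, 2]

2 piles, so the longest decreasing subsequence has length 2.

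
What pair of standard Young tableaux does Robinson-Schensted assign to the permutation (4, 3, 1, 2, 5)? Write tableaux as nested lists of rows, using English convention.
P = [[1, 2, 5], [3], [4]], Q = [[1, 4, 5], [2], [3]]

Insert each entry of the permutation into P by Schensted row insertion, recording in Q the position of each new cell.

Insert 4: appended to row 1. P = [[4]], Q = [[1]].
Insert 3: 3 bumps 4 from row 1; 4 starts row 2. P = [[3], [4]], Q = [[1], [2]].
Insert 1: 1 bumps 3 from row 1; 3 bumps 4 from row 2; 4 starts row 3. P = [[1], [3], [4]], Q = [[1], [2], [3]].
Insert 2: appended to row 1. P = [[1, 2], [3], [4]], Q = [[1, 4], [2], [3]].
Insert 5: appended to row 1. P = [[1, 2, 5], [3], [4]], Q = [[1, 4, 5], [2], [3]].

So P = [[1, 2, 5], [3], [4]], Q = [[1, 4, 5], [2], [3]].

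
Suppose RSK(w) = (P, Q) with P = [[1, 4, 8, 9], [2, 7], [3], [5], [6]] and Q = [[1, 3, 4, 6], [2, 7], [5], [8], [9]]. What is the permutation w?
6 5 7 8 3 9 4 2 1

Reverse the RSK construction: for i from n down to 1, find the cell of Q containing i, remove the entry at that cell from P, and reverse-bump it up through P; the value ejected from row 1 is w(i).

Step i=9: Q has 9 at row 5, column 1; remove 6 from row 5 of P and reverse-bump: 6 enters row 4 and ejects 5; 5 enters row 3 and ejects 3; 3 enters row 2 and ejects 2; 2 enters row 1 and ejects 1. So w(9) = 1. P is now [[2, 4, 8, 9], [3, 7], [5], [6]].
Step i=8: Q has 8 at row 4, column 1; remove 6 from row 4 of P and reverse-bump: 6 enters row 3 and ejects 5; 5 enters row 2 and ejects 3; 3 enters row 1 and ejects 2. So w(8) = 2. P is now [[3, 4, 8, 9], [5, 7], [6]].
Step i=7: Q has 7 at row 2, column 2; remove 7 from row 2 of P and reverse-bump: 7 enters row 1 and ejects 4. So w(7) = 4. P is now [[3, 7, 8, 9], [5], [6]].
Step i=6: Q has 6 at row 1, column 4; remove that cell from P, ejecting 9. So w(6) = 9. P is now [[3, 7, 8], [5], [6]].
Step i=5: Q has 5 at row 3, column 1; remove 6 from row 3 of P and reverse-bump: 6 enters row 2 and ejects 5; 5 enters row 1 and ejects 3. So w(5) = 3. P is now [[5, 7, 8], [6]].
Step i=4: Q has 4 at row 1, column 3; remove that cell from P, ejecting 8. So w(4) = 8. P is now [[5, 7], [6]].
Step i=3: Q has 3 at row 1, column 2; remove that cell from P, ejecting 7. So w(3) = 7. P is now [[5], [6]].
Step i=2: Q has 2 at row 2, column 1; remove 6 from row 2 of P and reverse-bump: 6 enters row 1 and ejects 5. So w(2) = 5. P is now [[6]].
Step i=1: Q has 1 at row 1, column 1; remove that cell from P, ejecting 6. So w(1) = 6. P is now [].

So w = 6 5 7 8 3 9 4 2 1.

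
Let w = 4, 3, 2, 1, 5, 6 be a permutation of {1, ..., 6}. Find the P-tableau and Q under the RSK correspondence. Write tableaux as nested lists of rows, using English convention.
P = [[1, 5, 6], [2], [3], [4]], Q = [[1, 5, 6], [2], [3], [4]]

Insert each entry of the permutation into P by Schensted row insertion, recording in Q the position of each new cell.

Insert 4: appended to row 1. P = [[4]], Q = [[1]].
Insert 3: 3 bumps 4 from row 1; 4 starts row 2. P = [[3], [4]], Q = [[1], [2]].
Insert 2: 2 bumps 3 from row 1; 3 bumps 4 from row 2; 4 starts row 3. P = [[2], [3], [4]], Q = [[1], [2], [3]].
Insert 1: 1 bumps 2 from row 1; 2 bumps 3 from row 2; 3 bumps 4 from row 3; 4 starts row 4. P = [[1], [2], [3], [4]], Q = [[1], [2], [3], [4]].
Insert 5: appended to row 1. P = [[1, 5], [2], [3], [4]], Q = [[1, 5], [2], [3], [4]].
Insert 6: appended to row 1. P = [[1, 5, 6], [2], [3], [4]], Q = [[1, 5, 6], [2], [3], [4]].

So P = [[1, 5, 6], [2], [3], [4]], Q = [[1, 5, 6], [2], [3], [4]].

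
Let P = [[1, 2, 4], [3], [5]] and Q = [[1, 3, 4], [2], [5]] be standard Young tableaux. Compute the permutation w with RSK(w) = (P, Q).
5 1 3 4 2

Reverse the RSK construction: for i from n down to 1, find the cell of Q containing i, remove the entry at that cell from P, and reverse-bump it up through P; the value ejected from row 1 is w(i).

Step i=5: Q has 5 at row 3, column 1; remove 5 from row 3 of P and reverse-bump: 5 enters row 2 and ejects 3; 3 enters row 1 and ejects 2. So w(5) = 2. P is now [[1, 3, 4], [5]].
Step i=4: Q has 4 at row 1, column 3; remove that cell from P, ejecting 4. So w(4) = 4. P is now [[1, 3], [5]].
Step i=3: Q has 3 at row 1, column 2; remove that cell from P, ejecting 3. So w(3) = 3. P is now [[1], [5]].
Step i=2: Q has 2 at row 2, column 1; remove 5 from row 2 of P and reverse-bump: 5 enters row 1 and ejects 1. So w(2) = 1. P is now [[5]].
Step i=1: Q has 1 at row 1, column 1; remove that cell from P, ejecting 5. So w(1) = 5. P is now [].

So w = 5 1 3 4 2.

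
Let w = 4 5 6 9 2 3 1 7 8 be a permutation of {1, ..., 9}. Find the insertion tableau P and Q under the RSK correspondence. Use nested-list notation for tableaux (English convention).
Insert each entry of the permutation into P by Schensted row insertion, recording in Q the position of each new cell.

Insert 4: appended to row 1. P = [[4]].
Insert 5: appended to row 1. P = [[4, 5]].
Insert 6: appended to row 1. P = [[4, 5, 6]].
Insert 9: appended to row 1. P = [[4, 5, 6, 9]].
Insert 2: 2 bumps 4 from row 1; 4 starts row 2. P = [[2, 5, 6, 9], [4]].
Insert 3: 3 bumps 5 from row 1; 5 appends to row 2. P = [[2, 3, 6, 9], [4, 5]].
Insert 1: 1 bumps 2 from row 1; 2 bumps 4 from row 2; 4 starts row 3. P = [[1, 3, 6, 9], [2, 5], [4]].
Insert 7: 7 bumps 9 from row 1; 9 appends to row 2. P = [[1, 3, 6, 7], [2, 5, 9], [4]].
Insert 8: appended to row 1. P = [[1, 3, 6, 7, 8], [2, 5, 9], [4]].

So P = [[1, 3, 6, 7, 8], [2, 5, 9], [4]], Q = [[1, 2, 3, 4, 9], [5, 6, 8], [7]].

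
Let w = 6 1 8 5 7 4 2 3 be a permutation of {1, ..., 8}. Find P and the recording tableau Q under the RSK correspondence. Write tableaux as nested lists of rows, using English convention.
Insert each entry of the permutation into P by Schensted row insertion, recording in Q the position of each new cell.

Insert 6: appended to row 1. P = [[6]], Q = [[1]].
Insert 1: 1 bumps 6 from row 1; 6 starts row 2. P = [[1], [6]], Q = [[1], [2]].
Insert 8: appended to row 1. P = [[1, 8], [6]], Q = [[1, 3], [2]].
Insert 5: 5 bumps 8 from row 1; 8 appends to row 2. P = [[1, 5], [6, 8]], Q = [[1, 3], [2, 4]].
Insert 7: appended to row 1. P = [[1, 5, 7], [6, 8]], Q = [[1, 3, 5], [2, 4]].
Insert 4: 4 bumps 5 from row 1; 5 bumps 6 from row 2; 6 starts row 3. P = [[1, 4, 7], [5, 8], [6]], Q = [[1, 3, 5], [2, 4], [6]].
Insert 2: 2 bumps 4 from row 1; 4 bumps 5 from row 2; 5 bumps 6 from row 3; 6 starts row 4. P = [[1, 2, 7], [4, 8], [5], [6]], Q = [[1, 3, 5], [2, 4], [6], [7]].
Insert 3: 3 bumps 7 from row 1; 7 bumps 8 from row 2; 8 appends to row 3. P = [[1, 2, 3], [4, 7], [5, 8], [6]], Q = [[1, 3, 5], [2, 4], [6, 8], [7]].

So P = [[1, 2, 3], [4, 7], [5, 8], [6]], Q = [[1, 3, 5], [2, 4], [6, 8], [7]].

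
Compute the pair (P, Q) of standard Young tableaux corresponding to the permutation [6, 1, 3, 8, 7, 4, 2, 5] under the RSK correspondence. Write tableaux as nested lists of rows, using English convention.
Insert each entry of the permutation into P by Schensted row insertion, recording in Q the position of each new cell.

Insert 6: appended to row 1. P = [[6]].
Insert 1: 1 bumps 6 from row 1; 6 starts row 2. P = [[1], [6]].
Insert 3: appended to row 1. P = [[1, 3], [6]].
Insert 8: appended to row 1. P = [[1, 3, 8], [6]].
Insert 7: 7 bumps 8 from row 1; 8 appends to row 2. P = [[1, 3, 7], [6, 8]].
Insert 4: 4 bumps 7 from row 1; 7 bumps 8 from row 2; 8 starts row 3. P = [[1, 3, 4], [6, 7], [8]].
Insert 2: 2 bumps 3 from row 1; 3 bumps 6 from row 2; 6 bumps 8 from row 3; 8 starts row 4. P = [[1, 2, 4], [3, 7], [6], [8]].
Insert 5: appended to row 1. P = [[1, 2, 4, 5], [3, 7], [6], [8]].

So P = [[1, 2, 4, 5], [3, 7], [6], [8]], Q = [[1, 3, 4, 8], [2, 5], [6], [7]].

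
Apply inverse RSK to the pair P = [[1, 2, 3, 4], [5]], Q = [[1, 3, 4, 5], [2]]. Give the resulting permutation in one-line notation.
5 1 2 3 4

Reverse the RSK construction: for i from n down to 1, find the cell of Q containing i, remove the entry at that cell from P, and reverse-bump it up through P; the value ejected from row 1 is w(i).

Step i=5: Q has 5 at row 1, column 4; remove that cell from P, ejecting 4. So w(5) = 4. P is now [[1, 2, 3], [5]].
Step i=4: Q has 4 at row 1, column 3; remove that cell from P, ejecting 3. So w(4) = 3. P is now [[1, 2], [5]].
Step i=3: Q has 3 at row 1, column 2; remove that cell from P, ejecting 2. So w(3) = 2. P is now [[1], [5]].
Step i=2: Q has 2 at row 2, column 1; remove 5 from row 2 of P and reverse-bump: 5 enters row 1 and ejects 1. So w(2) = 1. P is now [[5]].
Step i=1: Q has 1 at row 1, column 1; remove that cell from P, ejecting 5. So w(1) = 5. P is now [].

So w = 5 1 2 3 4.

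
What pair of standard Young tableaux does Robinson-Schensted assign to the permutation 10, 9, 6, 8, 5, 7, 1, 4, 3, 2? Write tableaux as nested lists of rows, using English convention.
Insert each entry of the permutation into P by Schensted row insertion, recording in Q the position of each new cell.

Insert 10: appended to row 1. P = [[10]], Q = [[1]].
Insert 9: 9 bumps 10 from row 1; 10 starts row 2. P = [[9], [10]], Q = [[1], [2]].
Insert 6: 6 bumps 9 from row 1; 9 bumps 10 from row 2; 10 starts row 3. P = [[6], [9], [10]], Q = [[1], [2], [3]].
Insert 8: appended to row 1. P = [[6, 8], [9], [10]], Q = [[1, 4], [2], [3]].
Insert 5: 5 bumps 6 from row 1; 6 bumps 9 from row 2; 9 bumps 10 from row 3; 10 starts row 4. P = [[5, 8], [6], [9], [10]], Q = [[1, 4], [2], [3], [5]].
Insert 7: 7 bumps 8 from row 1; 8 appends to row 2. P = [[5, 7], [6, 8], [9], [10]], Q = [[1, 4], [2, 6], [3], [5]].
Insert 1: 1 bumps 5 from row 1; 5 bumps 6 from row 2; 6 bumps 9 from row 3; 9 bumps 10 from row 4; 10 starts row 5. P = [[1, 7], [5, 8], [6], [9], [10]], Q = [[1, 4], [2, 6], [3], [5], [7]].
Insert 4: 4 bumps 7 from row 1; 7 bumps 8 from row 2; 8 appends to row 3. P = [[1, 4], [5, 7], [6, 8], [9], [10]], Q = [[1, 4], [2, 6], [3, 8], [5], [7]].
Insert 3: 3 bumps 4 from row 1; 4 bumps 5 from row 2; 5 bumps 6 from row 3; 6 bumps 9 from row 4; 9 bumps 10 from row 5; 10 starts row 6. P = [[1, 3], [4, 7], [5, 8], [6], [9], [10]], Q = [[1, 4], [2, 6], [3, 8], [5], [7], [9]].
Insert 2: 2 bumps 3 from row 1; 3 bumps 4 from row 2; 4 bumps 5 from row 3; 5 bumps 6 from row 4; 6 bumps 9 from row 5; 9 bumps 10 from row 6; 10 starts row 7. P = [[1, 2], [3, 7], [4, 8], [5], [6], [9], [10]], Q = [[1, 4], [2, 6], [3, 8], [5], [7], [9], [10]].

So P = [[1, 2], [3, 7], [4, 8], [5], [6], [9], [10]], Q = [[1, 4], [2, 6], [3, 8], [5], [7], [9], [10]].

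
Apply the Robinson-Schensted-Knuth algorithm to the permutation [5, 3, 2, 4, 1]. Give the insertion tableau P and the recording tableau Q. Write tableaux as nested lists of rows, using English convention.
P = [[1, 4], [2], [3], [5]], Q = [[1, 4], [2], [3], [5]]

Insert each entry of the permutation into P by Schensted row insertion, recording in Q the position of each new cell.

Insert 5: appended to row 1. P = [[5]], Q = [[1]].
Insert 3: 3 bumps 5 from row 1; 5 starts row 2. P = [[3], [5]], Q = [[1], [2]].
Insert 2: 2 bumps 3 from row 1; 3 bumps 5 from row 2; 5 starts row 3. P = [[2], [3], [5]], Q = [[1], [2], [3]].
Insert 4: appended to row 1. P = [[2, 4], [3], [5]], Q = [[1, 4], [2], [3]].
Insert 1: 1 bumps 2 from row 1; 2 bumps 3 from row 2; 3 bumps 5 from row 3; 5 starts row 4. P = [[1, 4], [2], [3], [5]], Q = [[1, 4], [2], [3], [5]].

So P = [[1, 4], [2], [3], [5]], Q = [[1, 4], [2], [3], [5]].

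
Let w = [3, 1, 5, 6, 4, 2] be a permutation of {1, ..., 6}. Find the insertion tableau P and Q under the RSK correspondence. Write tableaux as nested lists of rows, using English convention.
Insert each entry of the permutation into P by Schensted row insertion, recording in Q the position of each new cell.

Insert 3: appended to row 1. P = [[3]].
Insert 1: 1 bumps 3 from row 1; 3 starts row 2. P = [[1], [3]].
Insert 5: appended to row 1. P = [[1, 5], [3]].
Insert 6: appended to row 1. P = [[1, 5, 6], [3]].
Insert 4: 4 bumps 5 from row 1; 5 appends to row 2. P = [[1, 4, 6], [3, 5]].
Insert 2: 2 bumps 4 from row 1; 4 bumps 5 from row 2; 5 starts row 3. P = [[1, 2, 6], [3, 4], [5]].

So P = [[1, 2, 6], [3, 4], [5]], Q = [[1, 3, 4], [2, 5], [6]].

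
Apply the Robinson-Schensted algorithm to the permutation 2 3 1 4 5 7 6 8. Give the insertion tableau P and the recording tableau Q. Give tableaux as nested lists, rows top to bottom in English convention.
Insert each entry of the permutation into P by Schensted row insertion, recording in Q the position of each new cell.

Insert 2: appended to row 1. P = [[2]].
Insert 3: appended to row 1. P = [[2, 3]].
Insert 1: 1 bumps 2 from row 1; 2 starts row 2. P = [[1, 3], [2]].
Insert 4: appended to row 1. P = [[1, 3, 4], [2]].
Insert 5: appended to row 1. P = [[1, 3, 4, 5], [2]].
Insert 7: appended to row 1. P = [[1, 3, 4, 5, 7], [2]].
Insert 6: 6 bumps 7 from row 1; 7 appends to row 2. P = [[1, 3, 4, 5, 6], [2, 7]].
Insert 8: appended to row 1. P = [[1, 3, 4, 5, 6, 8], [2, 7]].

So P = [[1, 3, 4, 5, 6, 8], [2, 7]], Q = [[1, 2, 4, 5, 6, 8], [3, 7]].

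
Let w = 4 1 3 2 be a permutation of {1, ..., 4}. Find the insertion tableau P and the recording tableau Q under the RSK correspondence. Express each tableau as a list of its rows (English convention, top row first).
Insert each entry of the permutation into P by Schensted row insertion, recording in Q the position of each new cell.

Insert 4: appended to row 1. P = [[4]].
Insert 1: 1 bumps 4 from row 1; 4 starts row 2. P = [[1], [4]].
Insert 3: appended to row 1. P = [[1, 3], [4]].
Insert 2: 2 bumps 3 from row 1; 3 bumps 4 from row 2; 4 starts row 3. P = [[1, 2], [3], [4]].

So P = [[1, 2], [3], [4]], Q = [[1, 3], [2], [4]].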